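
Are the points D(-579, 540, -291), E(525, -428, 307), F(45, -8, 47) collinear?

DE = (1104, -968, 598), DF = (624, -548, 338).
Comparing components 2 and 3: (-968)(338) − (598)(-548) = 520 ≠ 0, so DE and DF are not parallel and the points are not collinear.

No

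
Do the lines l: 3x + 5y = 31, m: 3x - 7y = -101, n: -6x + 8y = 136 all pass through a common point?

The three lines meet at one point iff the augmented coefficient matrix [aᵢ bᵢ cᵢ] has rank < 3, i.e. its determinant vanishes.
Here the determinant is 0.
It vanishes, so the lines are concurrent at (-8, 11).

Yes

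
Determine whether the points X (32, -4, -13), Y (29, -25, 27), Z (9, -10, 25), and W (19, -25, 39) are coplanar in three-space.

Yes

A normal to the plane through X, Y, Z is n = XY × XZ = (-558, -806, -465).
The plane has equation n·P = -8587. For W: n·W = -8587.
Equal, so W lies in the plane and all four are coplanar.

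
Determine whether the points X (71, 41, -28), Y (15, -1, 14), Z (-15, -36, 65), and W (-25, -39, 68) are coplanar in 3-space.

The four points are coplanar iff the 3×3 determinant with rows XY, XZ, XW is zero.
Rows: (-56, -42, 42), (-86, -77, 93), (-96, -80, 96).
Expanding along the first row: (-56)(48) − (-42)(672) + (42)(-512) = 4032.
Nonzero ⇒ not coplanar.

No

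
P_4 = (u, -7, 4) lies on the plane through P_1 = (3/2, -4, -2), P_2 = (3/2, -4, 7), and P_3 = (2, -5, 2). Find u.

3

The plane through P_1, P_2, P_3 has equation 9x + (9/2)y = -9/2.
Substituting P_4: (9)u + (-63/2) = -9/2, so u = 3.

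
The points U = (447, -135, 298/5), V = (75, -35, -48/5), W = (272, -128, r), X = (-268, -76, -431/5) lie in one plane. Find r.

Coplanarity ⇔ det[UV; UW; UX] = 0.
Expanding, this is linear in r: (-49552)r + (5748032/5) = 0.
So r = 116/5.

116/5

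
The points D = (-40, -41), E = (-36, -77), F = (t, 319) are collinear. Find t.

Collinearity: (F − D) must be parallel to (E − D) = (4, -36).
Cross-multiplying the components: (t − (-40))·(-36) = (360)·(4).
Solving gives t = -80.

-80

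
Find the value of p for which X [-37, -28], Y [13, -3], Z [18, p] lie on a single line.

-1/2

Collinearity: (Z − X) must be parallel to (Y − X) = (50, 25).
Cross-multiplying the components: (p − (-28))·(50) = (55)·(25).
Solving gives p = -1/2.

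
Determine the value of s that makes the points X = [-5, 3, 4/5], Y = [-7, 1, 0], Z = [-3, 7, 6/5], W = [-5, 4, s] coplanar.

3/5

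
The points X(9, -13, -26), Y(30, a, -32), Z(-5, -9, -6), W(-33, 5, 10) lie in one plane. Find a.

-25

Normal to plane XZW: n = (-216, -336, -84); plane equation n·P = 4608.
Requiring n·Y = 4608: (-336)a + (-3792) = 4608.
So a = -25.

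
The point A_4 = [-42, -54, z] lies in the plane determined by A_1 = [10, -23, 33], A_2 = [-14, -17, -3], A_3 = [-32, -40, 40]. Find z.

67

The plane through A_1, A_2, A_3 has equation −570x + 1680y + 660z = -22560.
Substituting A_4: (660)z + (-66780) = -22560, so z = 67.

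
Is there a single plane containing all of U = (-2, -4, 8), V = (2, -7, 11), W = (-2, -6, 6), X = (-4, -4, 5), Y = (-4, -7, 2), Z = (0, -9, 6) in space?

Yes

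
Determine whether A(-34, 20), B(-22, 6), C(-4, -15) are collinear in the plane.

AB = (12, -14), AC = (30, -35).
det[AB; AC] = (12)(-35) − (-14)(30) = 0.
The determinant is zero, so the points are collinear.

Yes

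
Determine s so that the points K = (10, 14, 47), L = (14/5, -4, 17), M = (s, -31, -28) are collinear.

-8

Collinearity requires KL × KM = 0; each component is linear in s.
The y-component gives (-30)s + (-240) = 0, so s = -8.
The remaining components then also vanish.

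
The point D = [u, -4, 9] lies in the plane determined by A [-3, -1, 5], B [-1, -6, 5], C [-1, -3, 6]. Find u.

3

A normal to the plane is n = AB × AC = (-5, -2, 6).
D lies in the plane iff n · AD = 0.
This gives (-5)u + (15) = 0, so u = 3.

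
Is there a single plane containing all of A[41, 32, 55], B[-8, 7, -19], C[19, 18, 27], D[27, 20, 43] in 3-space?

Yes

The four points are coplanar iff the 3×3 determinant with rows AB, AC, AD is zero.
Rows: (-49, -25, -74), (-22, -14, -28), (-14, -12, -12).
Expanding along the first row: (-49)(-168) − (-25)(-128) + (-74)(68) = 0.
Zero determinant ⇒ coplanar.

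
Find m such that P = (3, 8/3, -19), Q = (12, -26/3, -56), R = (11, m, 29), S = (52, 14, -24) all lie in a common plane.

68/3

The points are coplanar iff PQ · (PR × PS) = 0.
Expanding, this is linear in m: (1768)m + (-120224/3) = 0.
So m = 68/3.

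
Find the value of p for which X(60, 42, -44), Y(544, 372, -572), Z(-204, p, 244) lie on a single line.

-138

Collinearity requires XY × XZ = 0; each component is linear in p.
The x-component gives (528)p + (72864) = 0, so p = -138.
The remaining components then also vanish.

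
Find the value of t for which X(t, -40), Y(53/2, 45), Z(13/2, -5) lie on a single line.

The three points are collinear iff det[XY; XZ] = 0.
This determinant is linear in t: (50)t + (375) = 0, so t = -15/2.

-15/2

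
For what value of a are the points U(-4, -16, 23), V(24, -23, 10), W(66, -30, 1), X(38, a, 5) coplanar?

-26

The points are coplanar iff UV · (UW × UX) = 0.
Expanding, this is linear in a: (-294)a + (-7644) = 0.
So a = -26.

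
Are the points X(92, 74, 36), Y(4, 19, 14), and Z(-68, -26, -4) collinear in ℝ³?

Yes

XY = (-88, -55, -22), XZ = (-160, -100, -40).
XY × XZ = (0, 0, 0).
The cross product vanishes, so the three points are collinear.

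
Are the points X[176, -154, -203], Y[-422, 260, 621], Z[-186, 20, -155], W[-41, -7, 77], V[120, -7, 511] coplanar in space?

The plane through X, Y, Z has normal n = XY × XZ = (-123504, -269584, 45816) and equation n·P = 10478584.
Checking the remaining points: n·W = 10478584, n·V = 10478584.
All equal 10478584, so all 5 points lie in one plane.

Yes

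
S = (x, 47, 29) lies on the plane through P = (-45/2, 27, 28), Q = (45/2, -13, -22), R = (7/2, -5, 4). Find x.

-30

A normal to the plane is n = PQ × PR = (-640, -220, -400).
S lies in the plane iff n · PS = 0.
This gives (-640)x + (-19200) = 0, so x = -30.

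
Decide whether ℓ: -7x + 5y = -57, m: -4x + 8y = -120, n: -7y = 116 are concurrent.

Intersecting ℓ and m: solving the 2×2 system gives (x, y) = (-4, -17).
Substitute into n: (0)(-4) + (-7)(-17) = 119.
But n requires 116 ≠ 119, so the three lines have no common point.

No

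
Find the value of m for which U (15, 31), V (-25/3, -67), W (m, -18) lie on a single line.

10/3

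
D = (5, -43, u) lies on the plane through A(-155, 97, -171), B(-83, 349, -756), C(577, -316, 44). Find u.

-21

The plane through A, B, C has equation −187425x − 443700y − 214200z = 22640175.
Substituting D: (-214200)u + (18141975) = 22640175, so u = -21.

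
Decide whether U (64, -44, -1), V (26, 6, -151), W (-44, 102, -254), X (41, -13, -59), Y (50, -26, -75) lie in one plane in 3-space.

The plane through U, V, W has normal n = UV × UW = (9250, 6586, -148) and equation n·P = 302364.
Checking the remaining points: n·X = 302364, n·Y = 302364.
All equal 302364, so all 5 points lie in one plane.

Yes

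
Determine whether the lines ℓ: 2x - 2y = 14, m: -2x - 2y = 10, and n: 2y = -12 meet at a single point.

Yes

The three lines meet at one point iff the augmented coefficient matrix [aᵢ bᵢ cᵢ] has rank < 3, i.e. its determinant vanishes.
Here the determinant is 0.
It vanishes, so the lines are concurrent at (1, -6).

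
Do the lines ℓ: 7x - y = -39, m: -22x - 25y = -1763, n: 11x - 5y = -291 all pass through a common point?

Yes

The three lines meet at one point iff the augmented coefficient matrix [aᵢ bᵢ cᵢ] has rank < 3, i.e. its determinant vanishes.
Here the determinant is 0.
It vanishes, so the lines are concurrent at (4, 67).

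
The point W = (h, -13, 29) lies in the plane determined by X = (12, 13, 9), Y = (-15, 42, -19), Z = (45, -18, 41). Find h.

26

Coplanarity requires XY · (XZ × XW) = 0.
XY = (-27, 29, -28), XZ = (33, -31, 32); the triple product is linear in h with coefficient 60 and constant term -1560.
Setting it to zero: h = 26.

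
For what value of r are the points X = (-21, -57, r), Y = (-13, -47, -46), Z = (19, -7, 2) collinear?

-58

Collinearity requires XY × XZ = 0; each component is linear in r.
The x-component gives (40)r + (2320) = 0, so r = -58.
The remaining components then also vanish.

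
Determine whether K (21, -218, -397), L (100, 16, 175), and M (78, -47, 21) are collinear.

No

KL = (79, 234, 572), KM = (57, 171, 418).
KL × KM = (0, -418, 171).
The cross product is nonzero, so the points do not lie on one line.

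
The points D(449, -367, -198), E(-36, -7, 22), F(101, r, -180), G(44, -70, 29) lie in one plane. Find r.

-97

Normal to plane DEG: n = (16380, 20995, 1755); plane equation n·P = -698035.
Requiring n·F = -698035: (20995)r + (1338480) = -698035.
So r = -97.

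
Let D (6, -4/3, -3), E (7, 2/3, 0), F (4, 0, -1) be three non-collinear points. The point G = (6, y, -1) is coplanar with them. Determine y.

0

Coplanarity requires DE · (DF × DG) = 0.
DE = (1, 2, 3), DF = (-2, 4/3, 2); the triple product is linear in y with coefficient -8 and constant term 0.
Setting it to zero: y = 0.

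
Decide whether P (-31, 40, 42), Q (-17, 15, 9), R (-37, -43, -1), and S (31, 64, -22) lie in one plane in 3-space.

Yes

The four points are coplanar iff the 3×3 determinant with rows PQ, PR, PS is zero.
Rows: (14, -25, -33), (-6, -83, -43), (62, 24, -64).
Expanding along the first row: (14)(6344) − (-25)(3050) + (-33)(5002) = 0.
Zero determinant ⇒ coplanar.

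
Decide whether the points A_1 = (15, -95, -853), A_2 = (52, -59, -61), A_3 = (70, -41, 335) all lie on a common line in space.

No

A_1A_2 = (37, 36, 792), A_1A_3 = (55, 54, 1188).
Comparing components 3 and 1: (792)(55) − (37)(1188) = -396 ≠ 0, so A_1A_2 and A_1A_3 are not parallel and the points are not collinear.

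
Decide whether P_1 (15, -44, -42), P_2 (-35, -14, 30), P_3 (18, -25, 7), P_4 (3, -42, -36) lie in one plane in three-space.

A normal to the plane through P_1, P_2, P_3 is n = P_1P_2 × P_1P_3 = (102, 2666, -1040).
The plane has equation n·P = -72094. For P_4: n·P_4 = -74226.
-74226 ≠ -72094, so P_4 is off the plane.

No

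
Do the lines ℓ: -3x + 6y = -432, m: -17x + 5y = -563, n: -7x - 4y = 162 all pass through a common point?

Intersecting ℓ and m: solving the 2×2 system gives (x, y) = (14, -65).
Substitute into n: (-7)(14) + (-4)(-65) = 162.
This equals 162, so (14, -65) lies on all three lines and they are concurrent.

Yes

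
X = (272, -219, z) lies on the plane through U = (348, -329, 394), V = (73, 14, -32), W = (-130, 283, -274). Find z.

346

A normal to the plane is n = UV × UW = (31588, 19928, -4346).
X lies in the plane iff n · UX = 0.
This gives (-4346)z + (1503716) = 0, so z = 346.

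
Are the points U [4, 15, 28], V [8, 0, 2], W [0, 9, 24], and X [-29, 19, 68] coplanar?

The four points are coplanar iff the 3×3 determinant with rows UV, UW, UX is zero.
Rows: (4, -15, -26), (-4, -6, -4), (-33, 4, 40).
Expanding along the first row: (4)(-224) − (-15)(-292) + (-26)(-214) = 288.
Nonzero ⇒ not coplanar.

No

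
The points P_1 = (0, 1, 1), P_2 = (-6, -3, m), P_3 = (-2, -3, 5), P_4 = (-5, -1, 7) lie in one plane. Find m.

Normal to plane P_1P_3P_4: n = (-16, -8, -16); plane equation n·P = -24.
Requiring n·P_2 = -24: (-16)m + (120) = -24.
So m = 9.

9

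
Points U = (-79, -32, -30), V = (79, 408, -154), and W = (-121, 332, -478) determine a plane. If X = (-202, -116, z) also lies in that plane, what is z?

-192

A normal to the plane is n = UV × UW = (-151984, 75992, 75992).
X lies in the plane iff n · UX = 0.
This gives (75992)z + (14590464) = 0, so z = -192.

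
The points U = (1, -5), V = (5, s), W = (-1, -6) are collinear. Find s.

-3

Collinearity: (V − U) must be parallel to (W − U) = (-2, -1).
Cross-multiplying the components: (s − (-5))·(-2) = (4)·(-1).
Solving gives s = -3.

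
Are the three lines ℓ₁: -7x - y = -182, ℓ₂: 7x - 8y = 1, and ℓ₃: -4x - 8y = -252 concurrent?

No

The three lines meet at one point iff the augmented coefficient matrix [aᵢ bᵢ cᵢ] has rank < 3, i.e. its determinant vanishes.
Here the determinant is 88.
Nonzero, so no common point exists.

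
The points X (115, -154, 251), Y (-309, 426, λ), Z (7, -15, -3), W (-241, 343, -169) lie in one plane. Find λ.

-755/2

Coplanarity ⇔ det[XY; XZ; XW] = 0.
Expanding, this is linear in λ: (-4192)λ + (-1582480) = 0.
So λ = -755/2.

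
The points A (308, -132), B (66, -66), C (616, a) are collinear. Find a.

Collinearity: (C − A) must be parallel to (B − A) = (-242, 66).
Cross-multiplying the components: (a − (-132))·(-242) = (308)·(66).
Solving gives a = -216.

-216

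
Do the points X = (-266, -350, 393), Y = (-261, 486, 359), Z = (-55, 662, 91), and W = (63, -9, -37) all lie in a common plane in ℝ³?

Yes

With X as base: XY = (5, 836, -34), XZ = (211, 1012, -302), XW = (329, 341, -430).
XZ × XW = (-332178, -8628, -260997).
XY · (XZ × XW) = 0.
The scalar triple product vanishes, so the four points are coplanar.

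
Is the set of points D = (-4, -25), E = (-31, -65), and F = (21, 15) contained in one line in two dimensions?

DE = (-27, -40), DF = (25, 40).
If collinear, DF would be a scalar multiple of DE. But (-27)·(40) ≠ (-40)·(25) (difference -80), so they are not parallel; the points are not collinear.

No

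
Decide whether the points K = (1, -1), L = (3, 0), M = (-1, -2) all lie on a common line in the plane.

Yes

KL = (2, 1), KM = (-2, -1).
Twice the signed area of △KLM is (2)(-1) − (1)(-2) = 0.
The triangle is degenerate (zero area), so the points are collinear.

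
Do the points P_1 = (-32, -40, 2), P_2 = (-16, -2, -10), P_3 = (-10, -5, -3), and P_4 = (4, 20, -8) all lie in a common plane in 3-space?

Yes

A normal to the plane through P_1, P_2, P_3 is n = P_1P_2 × P_1P_3 = (230, -184, -276).
The plane has equation n·P = -552. For P_4: n·P_4 = -552.
Equal, so P_4 lies in the plane and all four are coplanar.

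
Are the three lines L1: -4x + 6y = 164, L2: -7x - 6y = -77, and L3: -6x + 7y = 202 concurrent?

Intersecting L1 and L2: solving the 2×2 system gives (x, y) = (-87/11, 728/33).
Substitute into L3: (-6)(-87/11) + (7)(728/33) = 6662/33.
But L3 requires 202 ≠ 6662/33, so the three lines have no common point.

No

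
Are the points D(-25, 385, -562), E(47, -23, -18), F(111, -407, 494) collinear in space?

No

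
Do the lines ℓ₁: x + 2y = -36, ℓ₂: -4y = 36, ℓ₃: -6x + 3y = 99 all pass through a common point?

No

The three lines meet at one point iff the augmented coefficient matrix [aᵢ bᵢ cᵢ] has rank < 3, i.e. its determinant vanishes.
Here the determinant is -72.
Nonzero, so no common point exists.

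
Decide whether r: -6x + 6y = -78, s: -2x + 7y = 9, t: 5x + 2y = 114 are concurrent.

Lines aᵢx + bᵢy = cᵢ with pairwise distinct directions are concurrent exactly when det[aᵢ bᵢ cᵢ] = 0.
Here the determinant is 0.
It vanishes, so the lines are concurrent at (20, 7).

Yes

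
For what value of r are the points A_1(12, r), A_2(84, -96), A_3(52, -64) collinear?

-24

Collinearity: (A_1 − A_2) must be parallel to (A_3 − A_2) = (-32, 32).
Cross-multiplying the components: (r − (-96))·(-32) = (-72)·(32).
Solving gives r = -24.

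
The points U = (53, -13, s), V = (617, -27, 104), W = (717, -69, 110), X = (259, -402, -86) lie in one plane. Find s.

Coplanarity ⇔ det[UV; UW; UX] = 0.
Expanding, this is linear in s: (52536)s + (70048) = 0.
So s = -4/3.

-4/3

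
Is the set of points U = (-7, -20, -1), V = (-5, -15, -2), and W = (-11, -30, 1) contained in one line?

UV = (2, 5, -1), UW = (-4, -10, 2).
UV × UW = (0, 0, 0).
The cross product vanishes, so the three points are collinear.

Yes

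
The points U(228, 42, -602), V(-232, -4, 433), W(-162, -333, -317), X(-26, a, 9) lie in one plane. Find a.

The points are coplanar iff UV · (UW × UX) = 0.
Expanding, this is linear in a: (-272550)a + (10629450) = 0.
So a = 39.

39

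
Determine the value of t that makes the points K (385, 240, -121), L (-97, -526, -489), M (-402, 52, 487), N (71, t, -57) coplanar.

8

Coplanarity ⇔ det[KL; KM; KN] = 0.
Expanding, this is linear in t: (582672)t + (-4661376) = 0.
So t = 8.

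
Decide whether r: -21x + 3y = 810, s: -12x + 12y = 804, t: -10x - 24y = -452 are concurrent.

No

The three lines meet at one point iff the augmented coefficient matrix [aᵢ bᵢ cᵢ] has rank < 3, i.e. its determinant vanishes.
Here the determinant is -1224.
Nonzero, so no common point exists.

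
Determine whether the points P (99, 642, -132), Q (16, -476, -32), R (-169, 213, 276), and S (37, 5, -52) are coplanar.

With P as base: PQ = (-83, -1118, 100), PR = (-268, -429, 408), PS = (-62, -637, 80).
PR × PS = (225576, -3856, 144118).
PQ · (PR × PS) = 0.
The scalar triple product vanishes, so the four points are coplanar.

Yes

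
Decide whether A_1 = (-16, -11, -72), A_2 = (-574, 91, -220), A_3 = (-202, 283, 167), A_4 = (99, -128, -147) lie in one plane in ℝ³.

No

With A_1 as base: A_1A_2 = (-558, 102, -148), A_1A_3 = (-186, 294, 239), A_1A_4 = (115, -117, -75).
A_1A_3 × A_1A_4 = (5913, 13535, -12048).
A_1A_2 · (A_1A_3 × A_1A_4) = -135780.
Since -135780 ≠ 0, the four points are not coplanar.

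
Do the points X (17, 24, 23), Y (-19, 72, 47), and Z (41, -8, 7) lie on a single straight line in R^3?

Yes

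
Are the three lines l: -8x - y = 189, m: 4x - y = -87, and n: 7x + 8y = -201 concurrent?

Yes

Lines aᵢx + bᵢy = cᵢ with pairwise distinct directions are concurrent exactly when det[aᵢ bᵢ cᵢ] = 0.
Here the determinant is 0.
It vanishes, so the lines are concurrent at (-23, -5).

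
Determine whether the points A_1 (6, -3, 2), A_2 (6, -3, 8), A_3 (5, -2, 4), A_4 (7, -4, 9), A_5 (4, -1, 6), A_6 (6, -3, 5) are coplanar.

The plane through A_1, A_2, A_3 has normal n = A_1A_2 × A_1A_3 = (-6, -6, 0) and equation n·P = -18.
Checking the remaining points: n·A_4 = -18, n·A_5 = -18, n·A_6 = -18.
All equal -18, so all 6 points lie in one plane.

Yes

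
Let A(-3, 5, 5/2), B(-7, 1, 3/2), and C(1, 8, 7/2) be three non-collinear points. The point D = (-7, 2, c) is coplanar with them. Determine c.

A normal to the plane is n = AB × AC = (-1, 0, 4).
D lies in the plane iff n · AD = 0.
This gives (4)c + (-6) = 0, so c = 3/2.

3/2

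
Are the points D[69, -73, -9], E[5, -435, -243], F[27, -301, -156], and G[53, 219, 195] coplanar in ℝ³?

Yes

A normal to the plane through D, E, F is n = DE × DF = (-138, 420, -612).
The plane has equation n·P = -34674. For G: n·G = -34674.
Equal, so G lies in the plane and all four are coplanar.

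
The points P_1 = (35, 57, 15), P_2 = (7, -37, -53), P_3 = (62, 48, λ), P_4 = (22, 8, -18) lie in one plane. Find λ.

54

Normal to plane P_1P_2P_4: n = (-230, -40, 150); plane equation n·P = -8080.
Requiring n·P_3 = -8080: (150)λ + (-16180) = -8080.
So λ = 54.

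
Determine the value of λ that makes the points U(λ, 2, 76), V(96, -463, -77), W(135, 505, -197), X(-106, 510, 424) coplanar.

33

The points are coplanar iff UV · (UW × UX) = 0.
Expanding, this is linear in λ: (-601728)λ + (19857024) = 0.
So λ = 33.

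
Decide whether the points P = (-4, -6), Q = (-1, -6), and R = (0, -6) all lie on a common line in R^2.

PQ = (3, 0), PR = (4, 0).
det[PQ; PR] = (3)(0) − (0)(4) = 0.
The determinant is zero, so the points are collinear.

Yes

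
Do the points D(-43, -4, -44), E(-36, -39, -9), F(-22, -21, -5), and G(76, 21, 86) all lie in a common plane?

With D as base: DE = (7, -35, 35), DF = (21, -17, 39), DG = (119, 25, 130).
DF × DG = (-3185, 1911, 2548).
DE · (DF × DG) = 0.
The scalar triple product vanishes, so the four points are coplanar.

Yes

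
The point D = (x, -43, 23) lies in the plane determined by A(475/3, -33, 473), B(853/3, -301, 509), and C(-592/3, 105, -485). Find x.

The plane through A, B, C has equation 251776x + 107904y − (233792/3)z = -557504.
Substituting D: (251776)x + (-19296832/3) = -557504, so x = 70/3.

70/3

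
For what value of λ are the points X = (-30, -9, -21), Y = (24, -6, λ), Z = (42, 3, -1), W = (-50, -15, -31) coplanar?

-16

Normal to plane XZW: n = (0, 320, -192); plane equation n·P = 1152.
Requiring n·Y = 1152: (-192)λ + (-1920) = 1152.
So λ = -16.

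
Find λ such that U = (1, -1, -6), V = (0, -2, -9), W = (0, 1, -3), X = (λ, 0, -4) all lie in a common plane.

1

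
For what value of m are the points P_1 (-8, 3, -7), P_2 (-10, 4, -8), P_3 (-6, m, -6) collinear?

Direction P_1P_2 = (-2, 1, -1). From the x-coordinate of P_3, the parameter along the line is τ = (-6 − (-8))/(-2) = -1.
Then m = 3 + (-1)·(1) = 2.

2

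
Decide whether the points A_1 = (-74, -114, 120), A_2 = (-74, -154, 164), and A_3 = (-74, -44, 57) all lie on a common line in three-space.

No

A_1A_2 = (0, -40, 44), A_1A_3 = (0, 70, -63).
Comparing components 2 and 3: (-40)(-63) − (44)(70) = -560 ≠ 0, so A_1A_2 and A_1A_3 are not parallel and the points are not collinear.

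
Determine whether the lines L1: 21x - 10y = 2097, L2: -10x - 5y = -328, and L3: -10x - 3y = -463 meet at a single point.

Lines aᵢx + bᵢy = cᵢ with pairwise distinct directions are concurrent exactly when det[aᵢ bᵢ cᵢ] = 0.
Here the determinant is -489.
Nonzero, so no common point exists.

No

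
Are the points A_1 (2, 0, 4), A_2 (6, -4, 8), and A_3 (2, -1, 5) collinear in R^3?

A_1A_2 = (4, -4, 4), A_1A_3 = (0, -1, 1).
Comparing components 3 and 1: (4)(0) − (4)(1) = -4 ≠ 0, so A_1A_2 and A_1A_3 are not parallel and the points are not collinear.

No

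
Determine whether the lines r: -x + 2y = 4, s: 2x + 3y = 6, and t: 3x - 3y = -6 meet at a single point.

Yes

The three lines meet at one point iff the augmented coefficient matrix [aᵢ bᵢ cᵢ] has rank < 3, i.e. its determinant vanishes.
Here the determinant is 0.
It vanishes, so the lines are concurrent at (0, 2).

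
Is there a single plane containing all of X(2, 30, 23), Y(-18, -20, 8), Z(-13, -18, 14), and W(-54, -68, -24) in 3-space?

A normal to the plane through X, Y, Z is n = XY × XZ = (-270, 45, 210).
The plane has equation n·P = 5640. For W: n·W = 6480.
6480 ≠ 5640, so W is off the plane.

No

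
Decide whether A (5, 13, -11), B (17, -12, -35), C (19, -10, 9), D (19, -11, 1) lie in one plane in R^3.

The four points are coplanar iff the 3×3 determinant with rows AB, AC, AD is zero.
Rows: (12, -25, -24), (14, -23, 20), (14, -24, 12).
Expanding along the first row: (12)(204) − (-25)(-112) + (-24)(-14) = -16.
Nonzero ⇒ not coplanar.

No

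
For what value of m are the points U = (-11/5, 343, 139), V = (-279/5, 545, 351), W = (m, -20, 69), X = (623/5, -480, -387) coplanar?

Normal to plane UVX: n = (68224, -1312, 92496/5); plane equation n·P = 1971280.
Requiring n·W = 1971280: (68224)m + (6513424/5) = 1971280.
So m = 49/5.

49/5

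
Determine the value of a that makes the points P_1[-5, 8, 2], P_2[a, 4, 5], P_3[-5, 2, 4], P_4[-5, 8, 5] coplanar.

-5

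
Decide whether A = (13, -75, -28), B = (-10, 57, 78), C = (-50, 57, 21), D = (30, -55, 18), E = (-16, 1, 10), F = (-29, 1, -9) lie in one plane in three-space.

The plane through A, B, C has normal n = AB × AC = (-7524, -5551, 5280) and equation n·P = 170673.
Checking the remaining points: n·D = 174625, n·E = 167633, n·F = 165125.
Since n·D = 174625 ≠ 170673, D is off the plane and the points are not all coplanar.

No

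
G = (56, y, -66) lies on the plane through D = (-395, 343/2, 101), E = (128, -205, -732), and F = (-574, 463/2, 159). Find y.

The plane through D, E, F has equation 28143x + 118773y − (72027/2)z = 5615721.
Substituting G: (118773)y + (3952899) = 5615721, so y = 14.

14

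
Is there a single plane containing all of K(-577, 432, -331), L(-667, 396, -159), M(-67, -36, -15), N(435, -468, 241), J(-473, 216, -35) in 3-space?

The plane through K, L, M has normal n = KL × KM = (69120, 116160, 60480) and equation n·P = -9720000.
Checking the remaining points: n·N = -9720000, n·J = -9720000.
All equal -9720000, so all 5 points lie in one plane.

Yes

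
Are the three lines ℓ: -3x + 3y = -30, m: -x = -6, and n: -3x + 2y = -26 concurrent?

Lines aᵢx + bᵢy = cᵢ with pairwise distinct directions are concurrent exactly when det[aᵢ bᵢ cᵢ] = 0.
Here the determinant is 0.
It vanishes, so the lines are concurrent at (6, -4).

Yes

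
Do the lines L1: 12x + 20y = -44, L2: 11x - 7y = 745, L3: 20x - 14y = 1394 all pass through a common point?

Yes

The three lines meet at one point iff the augmented coefficient matrix [aᵢ bᵢ cᵢ] has rank < 3, i.e. its determinant vanishes.
Here the determinant is 0.
It vanishes, so the lines are concurrent at (48, -31).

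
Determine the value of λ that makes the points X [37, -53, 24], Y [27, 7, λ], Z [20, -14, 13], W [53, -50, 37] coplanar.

Normal to plane XZW: n = (540, 45, -675); plane equation n·P = 1395.
Requiring n·Y = 1395: (-675)λ + (14895) = 1395.
So λ = 20.

20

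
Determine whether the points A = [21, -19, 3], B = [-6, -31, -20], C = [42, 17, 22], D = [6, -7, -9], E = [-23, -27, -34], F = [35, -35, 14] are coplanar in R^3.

The plane through A, B, C has normal n = AB × AC = (600, 30, -720) and equation n·P = 9870.
Checking the remaining points: n·D = 9870, n·E = 9870, n·F = 9870.
All equal 9870, so all 6 points lie in one plane.

Yes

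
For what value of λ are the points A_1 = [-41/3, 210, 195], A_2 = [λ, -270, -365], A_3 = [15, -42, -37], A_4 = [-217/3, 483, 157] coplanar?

89/3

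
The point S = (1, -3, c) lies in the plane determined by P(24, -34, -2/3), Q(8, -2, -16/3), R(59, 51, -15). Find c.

Coplanarity requires PQ · (PR × PS) = 0.
PQ = (-16, 32, -14/3), PR = (35, 85, -43/3); the triple product is linear in c with coefficient -2480 and constant term -12400.
Setting it to zero: c = -5.

-5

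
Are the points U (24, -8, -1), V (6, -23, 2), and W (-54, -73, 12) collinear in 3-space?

UV = (-18, -15, 3), UW = (-78, -65, 13).
UV × UW = (0, 0, 0).
The cross product vanishes, so the three points are collinear.

Yes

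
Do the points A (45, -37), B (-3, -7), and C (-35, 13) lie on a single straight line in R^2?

AB = (-48, 30), AC = (-80, 50).
Checking proportionality: AC = 5/3·AB, so the vectors are parallel and the points are collinear.

Yes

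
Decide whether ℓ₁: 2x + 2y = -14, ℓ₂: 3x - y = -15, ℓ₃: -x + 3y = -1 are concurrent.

No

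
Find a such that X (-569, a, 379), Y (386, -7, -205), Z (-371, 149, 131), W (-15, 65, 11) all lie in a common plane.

145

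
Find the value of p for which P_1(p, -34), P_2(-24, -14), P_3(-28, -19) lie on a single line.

Collinearity: (P_1 − P_2) must be parallel to (P_3 − P_2) = (-4, -5).
Cross-multiplying the components: (p − (-24))·(-5) = (-20)·(-4).
Solving gives p = -40.

-40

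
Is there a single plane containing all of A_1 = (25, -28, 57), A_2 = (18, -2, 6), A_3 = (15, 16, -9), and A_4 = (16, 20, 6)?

With A_1 as base: A_1A_2 = (-7, 26, -51), A_1A_3 = (-10, 44, -66), A_1A_4 = (-9, 48, -51).
A_1A_3 × A_1A_4 = (924, 84, -84).
A_1A_2 · (A_1A_3 × A_1A_4) = 0.
The scalar triple product vanishes, so the four points are coplanar.

Yes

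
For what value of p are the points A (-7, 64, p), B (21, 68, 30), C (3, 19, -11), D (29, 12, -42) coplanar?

50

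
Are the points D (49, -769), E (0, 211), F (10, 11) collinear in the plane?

Yes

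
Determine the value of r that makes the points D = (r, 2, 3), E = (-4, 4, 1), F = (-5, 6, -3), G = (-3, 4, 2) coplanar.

-5

Coplanarity ⇔ det[DE; DF; DG] = 0.
Expanding, this is linear in r: (-2)r + (-10) = 0.
So r = -5.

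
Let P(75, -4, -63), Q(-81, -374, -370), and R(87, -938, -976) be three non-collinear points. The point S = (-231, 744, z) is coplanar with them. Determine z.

769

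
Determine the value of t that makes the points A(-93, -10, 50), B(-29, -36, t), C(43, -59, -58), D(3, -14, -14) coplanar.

-2

Coplanarity ⇔ det[AB; AC; AD] = 0.
Expanding, this is linear in t: (4160)t + (8320) = 0.
So t = -2.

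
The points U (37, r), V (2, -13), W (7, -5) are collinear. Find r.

43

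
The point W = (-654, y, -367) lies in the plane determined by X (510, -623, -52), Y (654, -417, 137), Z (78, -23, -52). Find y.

317

The plane through X, Y, Z has equation −113400x − 81648y + 175392z = -16087680.
Substituting W: (-81648)y + (9794736) = -16087680, so y = 317.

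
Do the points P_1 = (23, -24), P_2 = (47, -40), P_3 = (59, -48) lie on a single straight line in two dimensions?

Yes

P_1P_2 = (24, -16), P_1P_3 = (36, -24).
Checking proportionality: P_1P_3 = 3/2·P_1P_2, so the vectors are parallel and the points are collinear.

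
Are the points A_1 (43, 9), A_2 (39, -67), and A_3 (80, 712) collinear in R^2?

Yes

A_1A_2 = (-4, -76), A_1A_3 = (37, 703).
det[A_1A_2; A_1A_3] = (-4)(703) − (-76)(37) = 0.
The determinant is zero, so the points are collinear.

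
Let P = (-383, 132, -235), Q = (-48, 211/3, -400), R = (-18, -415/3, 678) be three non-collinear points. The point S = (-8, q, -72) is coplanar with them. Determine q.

The plane through P, Q, R has equation −(302720/3)x − 366080y − (204160/3)z = 18951680/3.
Substituting S: (-366080)q + (17121280/3) = 18951680/3, so q = -5/3.

-5/3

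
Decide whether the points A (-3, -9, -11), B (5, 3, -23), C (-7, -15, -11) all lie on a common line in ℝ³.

No

AB = (8, 12, -12), AC = (-4, -6, 0).
Comparing components 2 and 3: (12)(0) − (-12)(-6) = -72 ≠ 0, so AB and AC are not parallel and the points are not collinear.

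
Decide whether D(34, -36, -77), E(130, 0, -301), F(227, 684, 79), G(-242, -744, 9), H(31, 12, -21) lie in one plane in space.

No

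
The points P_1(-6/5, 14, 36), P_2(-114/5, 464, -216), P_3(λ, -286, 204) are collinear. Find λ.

66/5

Direction P_1P_2 = (-108/5, 450, -252). From the y-coordinate of P_3, the parameter along the line is τ = (-286 − 14)/450 = -2/3.
Then λ = (-6/5) + (-2/3)·(-108/5) = 66/5.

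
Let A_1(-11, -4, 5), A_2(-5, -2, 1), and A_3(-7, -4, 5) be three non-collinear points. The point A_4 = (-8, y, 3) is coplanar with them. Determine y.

-3

The plane through A_1, A_2, A_3 has equation −16y − 8z = 24.
Substituting A_4: (-16)y + (-24) = 24, so y = -3.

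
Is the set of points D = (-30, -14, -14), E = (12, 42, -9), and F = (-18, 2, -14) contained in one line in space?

DE = (42, 56, 5), DF = (12, 16, 0).
DE × DF = (-80, 60, 0).
The cross product is nonzero, so the points do not lie on one line.

No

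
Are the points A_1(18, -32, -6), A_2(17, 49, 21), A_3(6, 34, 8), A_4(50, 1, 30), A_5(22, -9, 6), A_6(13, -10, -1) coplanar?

No

The plane through A_1, A_2, A_3 has normal n = A_1A_2 × A_1A_3 = (-648, -310, 906) and equation n·P = -7180.
Checking the remaining points: n·A_4 = -5530, n·A_5 = -6030, n·A_6 = -6230.
Since n·A_4 = -5530 ≠ -7180, A_4 is off the plane and the points are not all coplanar.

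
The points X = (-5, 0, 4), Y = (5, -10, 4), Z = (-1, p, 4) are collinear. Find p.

-4

Collinearity requires XY × XZ = 0; each component is linear in p.
The z-component gives (10)p + (40) = 0, so p = -4.
The remaining components then also vanish.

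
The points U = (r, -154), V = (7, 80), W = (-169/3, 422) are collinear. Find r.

151/3

The three points are collinear iff det[UV; UW] = 0.
This determinant is linear in r: (-342)r + (17214) = 0, so r = 151/3.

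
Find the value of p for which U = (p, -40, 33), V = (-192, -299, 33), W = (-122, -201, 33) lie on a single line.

-7

Collinearity requires UV × UW = 0; each component is linear in p.
The z-component gives (-98)p + (-686) = 0, so p = -7.
The remaining components then also vanish.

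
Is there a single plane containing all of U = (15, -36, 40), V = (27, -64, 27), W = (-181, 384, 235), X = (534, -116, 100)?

No

With U as base: UV = (12, -28, -13), UW = (-196, 420, 195), UX = (519, -80, 60).
UW × UX = (40800, 112965, -202300).
UV · (UW × UX) = -43520.
Since -43520 ≠ 0, the four points are not coplanar.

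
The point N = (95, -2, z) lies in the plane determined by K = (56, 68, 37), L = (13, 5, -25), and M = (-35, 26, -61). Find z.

47

Coplanarity requires KL · (KM × KN) = 0.
KL = (-43, -63, -62), KM = (-91, -42, -98); the triple product is linear in z with coefficient -3927 and constant term 184569.
Setting it to zero: z = 47.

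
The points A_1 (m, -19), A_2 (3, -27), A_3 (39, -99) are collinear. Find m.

-1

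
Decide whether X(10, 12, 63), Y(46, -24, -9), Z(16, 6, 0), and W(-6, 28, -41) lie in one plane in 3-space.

Yes

With X as base: XY = (36, -36, -72), XZ = (6, -6, -63), XW = (-16, 16, -104).
XZ × XW = (1632, 1632, 0).
XY · (XZ × XW) = 0.
The scalar triple product vanishes, so the four points are coplanar.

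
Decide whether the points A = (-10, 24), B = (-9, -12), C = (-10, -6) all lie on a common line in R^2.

No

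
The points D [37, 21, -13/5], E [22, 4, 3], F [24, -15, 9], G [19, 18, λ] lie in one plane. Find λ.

Normal to plane DEF: n = (22/5, 506/5, 319); plane equation n·P = 7293/5.
Requiring n·G = 7293/5: (319)λ + (9526/5) = 7293/5.
So λ = -7/5.

-7/5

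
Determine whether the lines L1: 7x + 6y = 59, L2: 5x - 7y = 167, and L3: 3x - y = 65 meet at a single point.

The three lines meet at one point iff the augmented coefficient matrix [aᵢ bᵢ cᵢ] has rank < 3, i.e. its determinant vanishes.
Here the determinant is -16.
Nonzero, so no common point exists.

No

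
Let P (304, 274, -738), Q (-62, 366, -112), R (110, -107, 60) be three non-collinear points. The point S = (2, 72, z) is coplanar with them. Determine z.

80

A normal to the plane is n = PQ × PR = (311922, 170624, 157294).
S lies in the plane iff n · PS = 0.
This gives (157294)z + (-12583520) = 0, so z = 80.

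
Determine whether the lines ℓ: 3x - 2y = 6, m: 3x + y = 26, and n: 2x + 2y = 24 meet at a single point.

No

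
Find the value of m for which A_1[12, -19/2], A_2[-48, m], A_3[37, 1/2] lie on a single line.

Collinearity: (A_2 − A_1) must be parallel to (A_3 − A_1) = (25, 10).
Cross-multiplying the components: (m − (-19/2))·(25) = (-60)·(10).
Solving gives m = -67/2.

-67/2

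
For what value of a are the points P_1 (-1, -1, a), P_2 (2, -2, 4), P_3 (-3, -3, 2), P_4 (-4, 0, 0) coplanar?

2

Coplanarity ⇔ det[P_1P_2; P_1P_3; P_1P_4] = 0.
Expanding, this is linear in a: (16)a + (-32) = 0.
So a = 2.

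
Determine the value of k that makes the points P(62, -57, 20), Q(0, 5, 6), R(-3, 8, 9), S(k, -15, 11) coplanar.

20

Normal to plane PQR: n = (228, 228, 0); plane equation n·X = 1140.
Requiring n·S = 1140: (228)k + (-3420) = 1140.
So k = 20.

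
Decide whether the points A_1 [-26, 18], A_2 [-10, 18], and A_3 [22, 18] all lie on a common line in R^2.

A_1A_2 = (16, 0), A_1A_3 = (48, 0).
det[A_1A_2; A_1A_3] = (16)(0) − (0)(48) = 0.
The determinant is zero, so the points are collinear.

Yes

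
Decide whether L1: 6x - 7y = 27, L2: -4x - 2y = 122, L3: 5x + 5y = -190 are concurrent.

No

Intersecting L1 and L2: solving the 2×2 system gives (x, y) = (-20, -21).
Substitute into L3: (5)(-20) + (5)(-21) = -205.
But L3 requires -190 ≠ -205, so the three lines have no common point.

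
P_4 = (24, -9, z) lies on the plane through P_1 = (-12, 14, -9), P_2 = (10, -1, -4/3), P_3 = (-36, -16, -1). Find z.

3

The plane through P_1, P_2, P_3 has equation 110x − 360y − 1020z = 2820.
Substituting P_4: (-1020)z + (5880) = 2820, so z = 3.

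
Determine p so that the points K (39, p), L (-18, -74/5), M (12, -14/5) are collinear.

Collinearity: (K − L) must be parallel to (M − L) = (30, 12).
Cross-multiplying the components: (p − (-74/5))·(30) = (57)·(12).
Solving gives p = 8.

8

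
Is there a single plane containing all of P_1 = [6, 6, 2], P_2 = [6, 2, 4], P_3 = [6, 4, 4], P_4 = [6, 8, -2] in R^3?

Yes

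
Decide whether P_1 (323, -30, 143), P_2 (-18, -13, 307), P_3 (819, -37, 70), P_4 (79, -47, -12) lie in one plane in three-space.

Yes

The four points are coplanar iff the 3×3 determinant with rows P_1P_2, P_1P_3, P_1P_4 is zero.
Rows: (-341, 17, 164), (496, -7, -73), (-244, -17, -155).
Expanding along the first row: (-341)(-156) − (17)(-94692) + (164)(-10140) = 0.
Zero determinant ⇒ coplanar.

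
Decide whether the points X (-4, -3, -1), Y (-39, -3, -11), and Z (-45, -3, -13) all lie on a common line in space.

No

XY = (-35, 0, -10), XZ = (-41, 0, -12).
XY × XZ = (0, -10, 0).
The cross product is nonzero, so the points do not lie on one line.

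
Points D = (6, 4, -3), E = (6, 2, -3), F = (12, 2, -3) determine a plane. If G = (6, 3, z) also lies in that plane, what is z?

-3

A normal to the plane is n = DE × DF = (0, 0, 12).
G lies in the plane iff n · DG = 0.
This gives (12)z + (36) = 0, so z = -3.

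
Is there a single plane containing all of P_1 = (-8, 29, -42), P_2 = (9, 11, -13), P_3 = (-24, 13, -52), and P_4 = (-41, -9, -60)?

Yes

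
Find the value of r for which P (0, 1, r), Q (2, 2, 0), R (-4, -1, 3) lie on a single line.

1

Collinearity requires PQ × PR = 0; each component is linear in r.
The x-component gives (-3)r + (3) = 0, so r = 1.
The remaining components then also vanish.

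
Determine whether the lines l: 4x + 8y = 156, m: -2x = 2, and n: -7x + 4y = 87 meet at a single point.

Yes

The three lines meet at one point iff the augmented coefficient matrix [aᵢ bᵢ cᵢ] has rank < 3, i.e. its determinant vanishes.
Here the determinant is 0.
It vanishes, so the lines are concurrent at (-1, 20).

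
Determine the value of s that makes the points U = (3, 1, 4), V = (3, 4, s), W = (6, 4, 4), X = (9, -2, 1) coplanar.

5

Normal to plane UWX: n = (-9, 9, -27); plane equation n·P = -126.
Requiring n·V = -126: (-27)s + (9) = -126.
So s = 5.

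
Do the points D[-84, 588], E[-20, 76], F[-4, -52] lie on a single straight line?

Yes

DE = (64, -512), DF = (80, -640).
Checking proportionality: DF = 5/4·DE, so the vectors are parallel and the points are collinear.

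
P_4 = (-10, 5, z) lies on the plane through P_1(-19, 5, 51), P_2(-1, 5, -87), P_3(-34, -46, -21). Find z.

-18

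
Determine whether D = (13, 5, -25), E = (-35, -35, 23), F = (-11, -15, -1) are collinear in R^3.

DE = (-48, -40, 48), DF = (-24, -20, 24).
Each component of DF is 1/2 times the corresponding component of DE, so DF = 1/2·DE and the points are collinear.

Yes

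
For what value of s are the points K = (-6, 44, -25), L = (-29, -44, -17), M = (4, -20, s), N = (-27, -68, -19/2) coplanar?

-2

Coplanarity ⇔ det[KL; KM; KN] = 0.
Expanding, this is linear in s: (-728)s + (-1456) = 0.
So s = -2.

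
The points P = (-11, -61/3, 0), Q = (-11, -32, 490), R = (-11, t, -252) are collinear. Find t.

Collinearity requires PQ × PR = 0; each component is linear in t.
The x-component gives (-490)t + (-21070/3) = 0, so t = -43/3.
The remaining components then also vanish.

-43/3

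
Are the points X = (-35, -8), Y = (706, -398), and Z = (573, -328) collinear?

Yes

XY = (741, -390), XZ = (608, -320).
det[XY; XZ] = (741)(-320) − (-390)(608) = 0.
The determinant is zero, so the points are collinear.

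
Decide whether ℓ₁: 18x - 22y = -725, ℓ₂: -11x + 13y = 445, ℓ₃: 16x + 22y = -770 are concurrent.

Intersecting ℓ₁ and ℓ₂: solving the 2×2 system gives (x, y) = (-365/8, -35/8).
Substitute into ℓ₃: (16)(-365/8) + (22)(-35/8) = -3305/4.
But ℓ₃ requires -770 ≠ -3305/4, so the three lines have no common point.

No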